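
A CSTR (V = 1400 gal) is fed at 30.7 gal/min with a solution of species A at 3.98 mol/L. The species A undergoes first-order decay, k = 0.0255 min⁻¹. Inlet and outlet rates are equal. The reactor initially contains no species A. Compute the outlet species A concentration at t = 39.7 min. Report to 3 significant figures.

Accumulation = in − out − consumed: V dC/dt = Q C_in − Q C − k V C.
This is linear with rate a = Q/V + k = 0.047429 min⁻¹.
C_ss = Q C_in/(Q + kV) = 1.8402 mol/L; C(t) = C_ss + (C₀ − C_ss) e^(−a t).
C(39.7) = 1.8402 + (-1.8402)·e^(−0.047429·39.7) = 1.8402 + (-1.8402)·0.15215 = 1.5602 mol/L.

1.56 mol/L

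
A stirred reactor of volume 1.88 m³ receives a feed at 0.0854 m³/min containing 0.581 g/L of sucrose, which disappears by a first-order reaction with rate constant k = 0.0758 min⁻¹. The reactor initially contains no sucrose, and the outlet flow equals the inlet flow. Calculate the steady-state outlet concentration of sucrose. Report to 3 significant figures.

Accumulation = in − out − consumed: V dC/dt = Q C_in − Q C − k V C.
Steady state (dC/dt = 0): C_ss = Q C_in/(Q + kV) = C_in/(1 + kV/Q).
C_ss = 0.0854·0.581/(0.0854 + 0.0758·1.88) = 0.049617/0.22790 = 0.21771 g/L.

0.218 g/L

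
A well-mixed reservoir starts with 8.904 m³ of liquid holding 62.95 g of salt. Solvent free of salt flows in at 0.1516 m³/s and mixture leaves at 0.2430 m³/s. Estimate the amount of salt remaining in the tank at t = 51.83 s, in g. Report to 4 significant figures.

Total volume: dV/dt = Q_in − Q_out = -0.0914000 m³/s, so V(t) = 8.904 − 0.0914000 t and V(51.83) = 4.16674 m³.
Species balance (pure solvent in): dm/dt = −Q_out · m/V(t).
dm/m = −Q_out dt/(V₀ − 0.0914000 t); integrating gives ln(m/m₀) = −(Q_out/(Q_in−Q_out)) ln(V/V₀).
m = m₀ (V₀/V)^(Q_out/(Q_in−Q_out)) = 62.95 × (8.904/4.16674)^(-2.65864) = 8.35997 g.

8.360 g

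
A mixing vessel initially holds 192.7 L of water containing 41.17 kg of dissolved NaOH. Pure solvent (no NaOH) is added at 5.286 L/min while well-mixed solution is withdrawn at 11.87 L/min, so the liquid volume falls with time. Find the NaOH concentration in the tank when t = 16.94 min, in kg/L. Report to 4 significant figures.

0.1067 kg/L

Let m(t) be the amount of NaOH. Volume: V(t) = V₀ + (Q_in − Q_out) t = 192.7 − 6.58400 t; V(16.94) = 81.1670 L.
Species balance (pure solvent in): dm/dt = −Q_out · m/V(t).
dm/m = −Q_out dt/(V₀ − 6.58400 t); integrating gives ln(m/m₀) = −(Q_out/(Q_in−Q_out)) ln(V/V₀).
m = m₀ (V₀/V)^(Q_out/(Q_in−Q_out)) = 41.17 × (192.7/81.1670)^(-1.80286) = 8.66174 kg.
C = m/V = 8.66174/81.1670 = 0.106715 kg/L.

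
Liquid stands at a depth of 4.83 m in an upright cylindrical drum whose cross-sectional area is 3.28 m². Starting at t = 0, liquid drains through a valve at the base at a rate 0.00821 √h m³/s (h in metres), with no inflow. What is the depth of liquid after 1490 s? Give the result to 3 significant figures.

Accumulation of liquid (constant cross-section A): A dh/dt = −0.00821 √h.
Separate and integrate: 2(√h − √h₀) = −(0.00821/A) t.
√h = √4.83 − 0.00821·1490/(2·3.28) = 2.1977 − 1.8648 = 0.33295.
h = 0.33295² = 0.11086 m.

0.111 m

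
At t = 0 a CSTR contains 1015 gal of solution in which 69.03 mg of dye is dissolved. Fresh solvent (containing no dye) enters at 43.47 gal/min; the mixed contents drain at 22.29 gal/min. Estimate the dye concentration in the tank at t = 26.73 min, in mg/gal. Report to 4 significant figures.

Let m(t) be the amount of dye. Volume: V(t) = V₀ + (Q_in − Q_out) t = 1015 + 21.1800 t; V(26.73) = 1581.14 gal.
No dye enters, so dm/dt = −Q_out · (m/V).
Separate: dm/m = −Q_out dt/V(t) ⇒ ln(m/m₀) = −(Q_out/(Q_in−Q_out)) ln(V/V₀).
m = m₀ (V₀/V)^(Q_out/(Q_in−Q_out)) = 69.03 × (1015/1581.14)^(1.05241) = 43.2957 mg.
C = m/V = 43.2957/1581.14 = 0.0273825 mg/gal.

0.02738 mg/gal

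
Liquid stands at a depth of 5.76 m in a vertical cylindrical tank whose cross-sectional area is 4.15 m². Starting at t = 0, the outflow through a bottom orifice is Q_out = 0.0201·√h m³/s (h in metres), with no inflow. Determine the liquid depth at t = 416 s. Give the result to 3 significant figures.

1.94 m

With no inflow, A dh/dt = −0.0201 √h.
Separate and integrate: 2(√h − √h₀) = −(0.0201/A) t.
√h = √5.76 − 0.0201·416/(2·4.15) = 2.4000 − 1.0074 = 1.3926.
h = 1.3926² = 1.9393 m.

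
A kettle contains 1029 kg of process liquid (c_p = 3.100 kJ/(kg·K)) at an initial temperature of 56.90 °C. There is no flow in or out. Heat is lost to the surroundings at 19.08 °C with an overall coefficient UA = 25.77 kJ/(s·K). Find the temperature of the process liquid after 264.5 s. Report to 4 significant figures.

M c_p dT/dt = −UA(T − T_amb).
dT/dt = (T_ss − T)/τ with T_ss = T_amb = 19.0800 °C, τ = M c_p/UA = 1029·3.100/25.77 = 123.783 s.
T approaches T_ss exponentially: T(t) = T_ss + (T₀ − T_ss) e^(−t/τ).
T(264.5) = 19.0800 + (37.8200)·0.118032 = 23.5440 °C.

23.54 °C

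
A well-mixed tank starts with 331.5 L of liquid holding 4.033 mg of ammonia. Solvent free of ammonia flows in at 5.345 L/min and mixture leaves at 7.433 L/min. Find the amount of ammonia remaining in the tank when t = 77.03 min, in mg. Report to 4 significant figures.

Total volume: dV/dt = Q_in − Q_out = -2.08800 L/min, so V(t) = 331.5 − 2.08800 t and V(77.03) = 170.661 L.
Solute balance: dm/dt = 0 − Q_out C = −Q_out m/V(t).
dm/m = −Q_out dt/(V₀ − 2.08800 t); integrating gives ln(m/m₀) = −(Q_out/(Q_in−Q_out)) ln(V/V₀).
m = m₀ (V₀/V)^(Q_out/(Q_in−Q_out)) = 4.033 × (331.5/170.661)^(-3.55987) = 0.379443 mg.

0.3794 mg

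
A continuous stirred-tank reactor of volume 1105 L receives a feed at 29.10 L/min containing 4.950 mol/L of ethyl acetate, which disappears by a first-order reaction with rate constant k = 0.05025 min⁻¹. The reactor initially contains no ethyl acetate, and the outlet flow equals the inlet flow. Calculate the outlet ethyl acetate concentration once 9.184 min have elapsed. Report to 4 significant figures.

0.8597 mol/L

V dC/dt = Q(C_in − C) − k V C.
This is linear with rate a = Q/V + k = 0.0765848 min⁻¹.
C_ss = Q C_in/(Q + kV) = 1.70213 mol/L; C(t) = C_ss + (C₀ − C_ss) e^(−a t).
C(9.184) = 1.70213 + (-1.70213)·e^(−0.0765848·9.184) = 1.70213 + (-1.70213)·0.494922 = 0.859709 mol/L.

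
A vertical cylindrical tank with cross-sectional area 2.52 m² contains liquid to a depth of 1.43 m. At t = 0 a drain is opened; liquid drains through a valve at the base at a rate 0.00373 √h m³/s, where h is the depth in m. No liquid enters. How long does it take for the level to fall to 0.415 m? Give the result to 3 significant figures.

A dh/dt = −Q_out = −0.00373 √h.
Separate and integrate: 2(√h − √h₀) = −(0.00373/A) t.
t = 2A(√h₀ − √h)/0.00373 = 2·2.52·(√1.43 − √0.415)/0.00373
  = 5.0400 × (1.1958 − 0.64420) / 0.00373 = 745.35 s.

745 s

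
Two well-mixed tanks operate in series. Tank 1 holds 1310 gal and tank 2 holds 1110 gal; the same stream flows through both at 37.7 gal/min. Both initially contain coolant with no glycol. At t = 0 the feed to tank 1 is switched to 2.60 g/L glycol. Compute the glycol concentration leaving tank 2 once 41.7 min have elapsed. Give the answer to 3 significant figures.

Time constants: τᵢ = Vᵢ/Q for each well-mixed tank.
τ₁ = 1310/37.7 = 34.748 min; τ₂ = 1110/37.7 = 29.443 min.
Tank 1: C₁ = C_in(1 − e^(−t/τ₁)). Tank 2 (τ₁ ≠ τ₂): C₂ = C_in[1 − (τ₁ e^(−t/τ₁) − τ₂ e^(−t/τ₂))/(τ₁ − τ₂)].
At t = 41.7: e^(−t/τ₁) = 0.30117, e^(−t/τ₂) = 0.24261.
C₂ = 2.60·[1 − (34.748·0.30117 − 29.443·0.24261)/(5.3050)] = 2.60·0.37380 = 0.97189 g/L.

0.972 g/L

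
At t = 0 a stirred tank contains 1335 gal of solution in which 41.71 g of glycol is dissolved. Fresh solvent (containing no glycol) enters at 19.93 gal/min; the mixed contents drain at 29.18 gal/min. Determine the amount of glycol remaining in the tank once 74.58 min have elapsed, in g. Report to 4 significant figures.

4.207 g

Total volume: dV/dt = Q_in − Q_out = -9.25000 gal/min, so V(t) = 1335 − 9.25000 t and V(74.58) = 645.135 gal.
Solute balance: dm/dt = 0 − Q_out C = −Q_out m/V(t).
Separate: dm/m = −Q_out dt/V(t) ⇒ ln(m/m₀) = −(Q_out/(Q_in−Q_out)) ln(V/V₀).
m = m₀ (V₀/V)^(Q_out/(Q_in−Q_out)) = 41.71 × (1335/645.135)^(-3.15459) = 4.20652 g.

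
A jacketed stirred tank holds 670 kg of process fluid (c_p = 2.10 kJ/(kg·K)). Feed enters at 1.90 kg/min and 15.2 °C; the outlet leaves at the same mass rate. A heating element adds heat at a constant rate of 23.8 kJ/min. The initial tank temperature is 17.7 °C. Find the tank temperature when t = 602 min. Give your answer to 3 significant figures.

20.5 °C

Energy balance: M c_p dT/dt = ṁ c_p (T_in − T) + 23.8.
τ = M/ṁ = 352.63 min; T_ss = T_in + Q̇/(ṁ c_p) = 15.2 + 23.8/(1.90·2.10) = 21.165 °C.
Integrating: T(t) = T_ss + (T₀ − T_ss) e^(−t/τ).
T(602) = 21.165 + (-3.4649)·e^(−602/352.63) = 21.165 + (-3.4649)·0.18138 = 20.536 °C.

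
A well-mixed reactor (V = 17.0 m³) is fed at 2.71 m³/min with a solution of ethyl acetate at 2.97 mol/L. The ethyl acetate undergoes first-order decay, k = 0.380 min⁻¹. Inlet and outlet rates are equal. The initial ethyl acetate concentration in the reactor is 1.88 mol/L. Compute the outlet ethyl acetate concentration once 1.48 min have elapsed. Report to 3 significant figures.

V dC/dt = Q(C_in − C) − k V C.
dC/dt = (Q/V) C_in − (Q/V + k) C; effective rate a = Q/V + k = 0.15941 + 0.380 = 0.53941 min⁻¹.
C_ss = Q C_in/(Q + kV) = 0.87772 mol/L; C(t) = C_ss + (C₀ − C_ss) e^(−a t).
C(1.48) = 0.87772 + (1.0023)·e^(−0.53941·1.48) = 0.87772 + (1.0023)·0.45008 = 1.3288 mol/L.

1.33 mol/L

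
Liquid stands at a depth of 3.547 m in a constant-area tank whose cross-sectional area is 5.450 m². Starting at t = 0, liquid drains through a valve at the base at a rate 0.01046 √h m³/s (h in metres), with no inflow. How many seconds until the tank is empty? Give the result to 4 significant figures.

A dh/dt = −Q_out = −0.01046 √h.
Separate and integrate: 2(√h − √h₀) = −(0.01046/A) t.
Set h = 0: 2√h₀ = (0.01046/A) t_empty ⇒ t_empty = 2A√h₀/0.01046.
t_empty = 2·5.450·√3.547/0.01046 = 10.9000·1.88335/0.01046 = 1962.57 s.

1963 s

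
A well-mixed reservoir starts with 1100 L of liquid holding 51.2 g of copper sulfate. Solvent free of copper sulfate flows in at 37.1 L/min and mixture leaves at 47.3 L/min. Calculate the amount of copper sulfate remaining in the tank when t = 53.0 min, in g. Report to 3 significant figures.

2.23 g

Total volume: dV/dt = Q_in − Q_out = -10.200 L/min, so V(t) = 1100 − 10.200 t and V(53.0) = 559.40 L.
Solute balance: dm/dt = 0 − Q_out C = −Q_out m/V(t).
dm/m = −Q_out dt/(V₀ − 10.200 t); integrating gives ln(m/m₀) = −(Q_out/(Q_in−Q_out)) ln(V/V₀).
m = m₀ (V₀/V)^(Q_out/(Q_in−Q_out)) = 51.2 × (1100/559.40)^(-4.6373) = 2.2256 g.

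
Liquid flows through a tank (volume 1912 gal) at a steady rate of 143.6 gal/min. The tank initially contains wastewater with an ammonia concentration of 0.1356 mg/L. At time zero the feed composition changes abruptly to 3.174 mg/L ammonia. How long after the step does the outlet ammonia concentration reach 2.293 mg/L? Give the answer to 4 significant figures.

Mass balance on the solute (V constant): V dC/dt = Q(C_in − C), so τ = V/Q = 13.3148 min.
C(t) = C_in + (C₀ − C_in) e^(−t/τ). Set C = 2.293 and solve for t:
e^(−t/τ) = (C − C_in)/(C₀ − C_in) = (2.293 − 3.174)/(0.1356 − 3.174) = 0.289955
t = −τ ln(…) = 13.3148 × 1.23803 = 16.4841 min.

16.48 min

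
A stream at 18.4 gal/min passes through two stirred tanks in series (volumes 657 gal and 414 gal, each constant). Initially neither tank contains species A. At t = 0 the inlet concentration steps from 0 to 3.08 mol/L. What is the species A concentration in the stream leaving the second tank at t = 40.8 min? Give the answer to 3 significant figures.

1.28 mol/L

Each tank obeys Vᵢ dCᵢ/dt = Q(Cᵢ₋₁ − Cᵢ), so τᵢ = Vᵢ/Q.
τ₁ = 657/18.4 = 35.707 min; τ₂ = 414/18.4 = 22.500 min.
Tank 1: C₁ = C_in(1 − e^(−t/τ₁)). Tank 2 (τ₁ ≠ τ₂): C₂ = C_in[1 − (τ₁ e^(−t/τ₁) − τ₂ e^(−t/τ₂))/(τ₁ − τ₂)].
At t = 40.8: e^(−t/τ₁) = 0.31897, e^(−t/τ₂) = 0.16311.
C₂ = 3.08·[1 − (35.707·0.31897 − 22.500·0.16311)/(13.207)] = 3.08·0.41548 = 1.2797 mol/L.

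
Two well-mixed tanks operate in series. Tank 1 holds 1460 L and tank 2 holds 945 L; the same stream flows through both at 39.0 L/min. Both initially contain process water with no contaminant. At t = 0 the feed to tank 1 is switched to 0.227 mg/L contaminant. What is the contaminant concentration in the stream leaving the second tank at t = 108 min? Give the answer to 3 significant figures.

Species balance on tank i: dCᵢ/dt = (Cᵢ₋₁ − Cᵢ)/τᵢ with τᵢ = Vᵢ/Q.
τ₁ = 1460/39.0 = 37.436 min; τ₂ = 945/39.0 = 24.231 min.
Tank 1: C₁ = C_in(1 − e^(−t/τ₁)). Tank 2 (τ₁ ≠ τ₂): C₂ = C_in[1 − (τ₁ e^(−t/τ₁) − τ₂ e^(−t/τ₂))/(τ₁ − τ₂)].
At t = 108: e^(−t/τ₁) = 0.055859, e^(−t/τ₂) = 0.011595.
C₂ = 0.227·[1 − (37.436·0.055859 − 24.231·0.011595)/(13.205)] = 0.227·0.86292 = 0.19588 mg/L.

0.196 mg/L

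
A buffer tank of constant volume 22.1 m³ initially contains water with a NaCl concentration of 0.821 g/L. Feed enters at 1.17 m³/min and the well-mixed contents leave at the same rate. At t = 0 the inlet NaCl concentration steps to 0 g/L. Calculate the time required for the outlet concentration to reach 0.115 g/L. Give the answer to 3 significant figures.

Species balance: V dC/dt = Q(C_in − C) ⇒ τ = V/Q = 18.889 min.
C(t) = C_in + (C₀ − C_in) e^(−t/τ). Set C = 0.115 and solve for t:
e^(−t/τ) = (C − C_in)/(C₀ − C_in) = (0.115 − 0)/(0.821 − 0) = 0.14007
t = −τ ln(…) = 18.889 × 1.9656 = 37.128 min.

37.1 min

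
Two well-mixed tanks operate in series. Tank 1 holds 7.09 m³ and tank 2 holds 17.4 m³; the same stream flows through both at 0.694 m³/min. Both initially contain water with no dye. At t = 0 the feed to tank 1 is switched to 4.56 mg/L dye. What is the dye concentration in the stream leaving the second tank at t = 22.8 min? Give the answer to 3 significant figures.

1.80 mg/L

Time constants: τᵢ = Vᵢ/Q for each well-mixed tank.
τ₁ = 7.09/0.694 = 10.216 min; τ₂ = 17.4/0.694 = 25.072 min.
Solving the cascade with C₁(0)=C₂(0)=0 gives C₂(t) = C_in[1 − (τ₁ e^(−t/τ₁) − τ₂ e^(−t/τ₂))/(τ₁ − τ₂)].
At t = 22.8: e^(−t/τ₁) = 0.10734, e^(−t/τ₂) = 0.40277.
C₂ = 4.56·[1 − (10.216·0.10734 − 25.072·0.40277)/(-14.856)] = 4.56·0.39406 = 1.7969 mg/L.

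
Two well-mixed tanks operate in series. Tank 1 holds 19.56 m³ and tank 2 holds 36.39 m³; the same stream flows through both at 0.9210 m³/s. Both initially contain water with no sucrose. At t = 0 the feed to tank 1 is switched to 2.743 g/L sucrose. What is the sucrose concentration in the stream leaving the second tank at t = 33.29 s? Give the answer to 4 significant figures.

Each tank obeys Vᵢ dCᵢ/dt = Q(Cᵢ₋₁ − Cᵢ), so τᵢ = Vᵢ/Q.
τ₁ = 19.56/0.9210 = 21.2378 s; τ₂ = 36.39/0.9210 = 39.5114 s.
Solving the cascade with C₁(0)=C₂(0)=0 gives C₂(t) = C_in[1 − (τ₁ e^(−t/τ₁) − τ₂ e^(−t/τ₂))/(τ₁ − τ₂)].
At t = 33.29: e^(−t/τ₁) = 0.208568, e^(−t/τ₂) = 0.430615.
C₂ = 2.743·[1 − (21.2378·0.208568 − 39.5114·0.430615)/(-18.2736)] = 2.743·0.311321 = 0.853952 g/L.

0.8540 g/L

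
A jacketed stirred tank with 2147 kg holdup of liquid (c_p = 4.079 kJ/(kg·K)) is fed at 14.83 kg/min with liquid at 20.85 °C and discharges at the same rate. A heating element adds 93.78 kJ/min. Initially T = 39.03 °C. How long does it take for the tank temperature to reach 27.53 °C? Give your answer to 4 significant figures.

M c_p dT/dt = ṁ c_p (T_in − T) + Q̇.
τ = M/ṁ = 144.774 min; T_ss = T_in + Q̇/(ṁ c_p) = 22.4003 °C.
T(t) = T_ss + (T₀ − T_ss) e^(−t/τ). Set T = 27.53:
e^(−t/τ) = (27.53 − 22.4003)/(39.03 − 22.4003) = 0.308466
t = −144.774 · ln(0.308466) = 170.275 min.

170.3 min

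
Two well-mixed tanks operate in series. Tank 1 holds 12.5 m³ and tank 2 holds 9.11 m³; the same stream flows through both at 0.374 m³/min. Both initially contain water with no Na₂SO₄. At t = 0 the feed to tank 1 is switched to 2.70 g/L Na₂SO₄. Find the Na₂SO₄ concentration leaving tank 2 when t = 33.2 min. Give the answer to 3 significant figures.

Time constants: τᵢ = Vᵢ/Q for each well-mixed tank.
τ₁ = 12.5/0.374 = 33.422 min; τ₂ = 9.11/0.374 = 24.358 min.
Tank 1: C₁ = C_in(1 − e^(−t/τ₁)). Tank 2 (τ₁ ≠ τ₂): C₂ = C_in[1 − (τ₁ e^(−t/τ₁) − τ₂ e^(−t/τ₂))/(τ₁ − τ₂)].
At t = 33.2: e^(−t/τ₁) = 0.37034, e^(−t/τ₂) = 0.25590.
C₂ = 2.70·[1 − (33.422·0.37034 − 24.358·0.25590)/(9.0642)] = 2.70·0.32213 = 0.86974 g/L.

0.870 g/L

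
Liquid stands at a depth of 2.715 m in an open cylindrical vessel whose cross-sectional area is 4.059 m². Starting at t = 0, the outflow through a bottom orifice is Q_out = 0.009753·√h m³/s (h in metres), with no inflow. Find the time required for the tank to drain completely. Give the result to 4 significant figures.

1371 s

A dh/dt = −Q_out = −0.009753 √h.
Separate and integrate: 2(√h − √h₀) = −(0.009753/A) t.
Tank is empty when √h = 0: t_empty = 2A√h₀/0.009753.
t_empty = 2·4.059·√2.715/0.009753 = 8.11800·1.64773/0.009753 = 1371.50 s.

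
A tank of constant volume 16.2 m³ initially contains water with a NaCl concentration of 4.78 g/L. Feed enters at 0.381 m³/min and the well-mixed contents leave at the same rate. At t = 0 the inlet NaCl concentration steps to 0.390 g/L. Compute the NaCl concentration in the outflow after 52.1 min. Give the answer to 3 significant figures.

Species balance on the tank: V dC/dt = Q(C_in − C).
Time constant τ = V/Q = 16.2/0.381 = 42.520 min.
This is linear first-order; C(t) = C_in + (C₀ − C_in) e^(−t/τ).
C(52.1) = 0.390 + (4.78 − 0.390)·e^(−52.1/42.520) = 0.390 + (4.3900)·0.29367 = 1.6792 g/L.

1.68 g/L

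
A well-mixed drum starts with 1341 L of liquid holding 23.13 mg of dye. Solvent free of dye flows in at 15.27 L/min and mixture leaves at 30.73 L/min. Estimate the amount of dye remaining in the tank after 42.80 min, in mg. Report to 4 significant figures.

Total volume: dV/dt = Q_in − Q_out = -15.4600 L/min, so V(t) = 1341 − 15.4600 t and V(42.80) = 679.312 L.
No dye enters, so dm/dt = −Q_out · (m/V).
dm/m = −Q_out dt/(V₀ − 15.4600 t); integrating gives ln(m/m₀) = −(Q_out/(Q_in−Q_out)) ln(V/V₀).
m = m₀ (V₀/V)^(Q_out/(Q_in−Q_out)) = 23.13 × (1341/679.312)^(-1.98771) = 5.98531 mg.

5.985 mg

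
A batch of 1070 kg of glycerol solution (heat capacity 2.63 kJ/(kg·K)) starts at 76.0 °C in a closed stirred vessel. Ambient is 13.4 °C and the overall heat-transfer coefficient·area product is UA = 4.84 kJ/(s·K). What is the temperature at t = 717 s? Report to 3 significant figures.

31.6 °C

Lumped-capacitance energy balance: M c_p dT/dt = UA(T_amb − T).
dT/dt = (T_ss − T)/τ with T_ss = T_amb = 13.400 °C, τ = M c_p/UA = 1070·2.63/4.84 = 581.43 s.
Integrating: T(t) = T_ss + (T₀ − T_ss) e^(−t/τ).
T(717) = 13.400 + (62.600)·0.29137 = 31.639 °C.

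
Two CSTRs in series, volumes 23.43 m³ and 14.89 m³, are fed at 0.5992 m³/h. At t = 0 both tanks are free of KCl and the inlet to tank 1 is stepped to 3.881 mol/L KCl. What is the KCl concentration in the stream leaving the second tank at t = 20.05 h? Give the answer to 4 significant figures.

0.5244 mol/L

Each tank obeys Vᵢ dCᵢ/dt = Q(Cᵢ₋₁ − Cᵢ), so τᵢ = Vᵢ/Q.
τ₁ = 23.43/0.5992 = 39.1021 h; τ₂ = 14.89/0.5992 = 24.8498 h.
Solving the cascade with C₁(0)=C₂(0)=0 gives C₂(t) = C_in[1 − (τ₁ e^(−t/τ₁) − τ₂ e^(−t/τ₂))/(τ₁ − τ₂)].
At t = 20.05: e^(−t/τ₁) = 0.598841, e^(−t/τ₂) = 0.446263.
C₂ = 3.881·[1 − (39.1021·0.598841 − 24.8498·0.446263)/(14.2523)] = 3.881·0.135130 = 0.524441 mol/L.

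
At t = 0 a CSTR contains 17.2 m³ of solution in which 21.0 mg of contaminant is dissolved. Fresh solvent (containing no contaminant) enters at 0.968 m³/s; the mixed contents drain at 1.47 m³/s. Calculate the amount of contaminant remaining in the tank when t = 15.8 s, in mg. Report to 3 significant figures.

3.43 mg

Let m(t) be the amount of contaminant. Volume: V(t) = V₀ + (Q_in − Q_out) t = 17.2 − 0.50200 t; V(15.8) = 9.2684 m³.
Solute balance: dm/dt = 0 − Q_out C = −Q_out m/V(t).
dm/m = −Q_out dt/(V₀ − 0.50200 t); integrating gives ln(m/m₀) = −(Q_out/(Q_in−Q_out)) ln(V/V₀).
m = m₀ (V₀/V)^(Q_out/(Q_in−Q_out)) = 21.0 × (17.2/9.2684)^(-2.9283) = 3.4348 mg.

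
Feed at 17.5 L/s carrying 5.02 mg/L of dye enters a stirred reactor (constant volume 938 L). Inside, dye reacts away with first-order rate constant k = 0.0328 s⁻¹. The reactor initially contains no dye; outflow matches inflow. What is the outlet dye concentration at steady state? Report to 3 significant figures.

Species balance: V dC/dt = Q C_in − Q C − k V C.
Steady state (dC/dt = 0): C_ss = Q C_in/(Q + kV) = C_in/(1 + kV/Q).
C_ss = 17.5·5.02/(17.5 + 0.0328·938) = 87.850/48.266 = 1.8201 mg/L.

1.82 mg/L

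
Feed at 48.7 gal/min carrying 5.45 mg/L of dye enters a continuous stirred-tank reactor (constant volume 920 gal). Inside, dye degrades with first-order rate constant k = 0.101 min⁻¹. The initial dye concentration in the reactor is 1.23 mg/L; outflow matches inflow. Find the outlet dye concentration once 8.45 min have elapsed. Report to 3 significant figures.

Species balance: V dC/dt = Q C_in − Q C − k V C.
dC/dt = (Q/V) C_in − (Q/V + k) C; effective rate a = Q/V + k = 0.052935 + 0.101 = 0.15393 min⁻¹.
C_ss = Q C_in/(Q + kV) = 1.8741 mg/L; C(t) = C_ss + (C₀ − C_ss) e^(−a t).
C(8.45) = 1.8741 + (-0.64414)·e^(−0.15393·8.45) = 1.8741 + (-0.64414)·0.27233 = 1.6987 mg/L.

1.70 mg/L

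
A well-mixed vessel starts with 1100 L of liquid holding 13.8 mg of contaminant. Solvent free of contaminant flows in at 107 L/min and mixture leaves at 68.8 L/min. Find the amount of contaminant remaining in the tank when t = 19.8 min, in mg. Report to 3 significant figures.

5.38 mg

Total volume: dV/dt = Q_in − Q_out = 38.200 L/min, so V(t) = 1100 + 38.200 t and V(19.8) = 1856.4 L.
No contaminant enters, so dm/dt = −Q_out · (m/V).
Separate: dm/m = −Q_out dt/V(t) ⇒ ln(m/m₀) = −(Q_out/(Q_in−Q_out)) ln(V/V₀).
m = m₀ (V₀/V)^(Q_out/(Q_in−Q_out)) = 13.8 × (1100/1856.4)^(1.8010) = 5.3772 mg.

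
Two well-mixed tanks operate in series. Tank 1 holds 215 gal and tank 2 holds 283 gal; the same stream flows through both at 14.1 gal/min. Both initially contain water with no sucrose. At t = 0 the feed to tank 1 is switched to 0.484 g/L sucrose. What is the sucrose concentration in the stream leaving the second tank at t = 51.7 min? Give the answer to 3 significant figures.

0.382 g/L

Time constants: τᵢ = Vᵢ/Q for each well-mixed tank.
τ₁ = 215/14.1 = 15.248 min; τ₂ = 283/14.1 = 20.071 min.
Tank 1: C₁ = C_in(1 − e^(−t/τ₁)). Tank 2 (τ₁ ≠ τ₂): C₂ = C_in[1 − (τ₁ e^(−t/τ₁) − τ₂ e^(−t/τ₂))/(τ₁ − τ₂)].
At t = 51.7: e^(−t/τ₁) = 0.033690, e^(−t/τ₂) = 0.076088.
C₂ = 0.484·[1 − (15.248·0.033690 − 20.071·0.076088)/(-4.8227)] = 0.484·0.78986 = 0.38229 g/L.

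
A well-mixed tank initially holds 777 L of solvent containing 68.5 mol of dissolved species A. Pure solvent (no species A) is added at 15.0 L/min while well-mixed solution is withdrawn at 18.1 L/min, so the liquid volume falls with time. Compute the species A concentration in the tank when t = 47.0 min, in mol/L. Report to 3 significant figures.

0.0323 mol/L

Total volume: dV/dt = Q_in − Q_out = -3.1000 L/min, so V(t) = 777 − 3.1000 t and V(47.0) = 631.30 L.
Solute balance: dm/dt = 0 − Q_out C = −Q_out m/V(t).
dm/m = −Q_out dt/(V₀ − 3.1000 t); integrating gives ln(m/m₀) = −(Q_out/(Q_in−Q_out)) ln(V/V₀).
m = m₀ (V₀/V)^(Q_out/(Q_in−Q_out)) = 68.5 × (777/631.30)^(-5.8387) = 20.376 mol.
C = m/V = 20.376/631.30 = 0.032277 mol/L.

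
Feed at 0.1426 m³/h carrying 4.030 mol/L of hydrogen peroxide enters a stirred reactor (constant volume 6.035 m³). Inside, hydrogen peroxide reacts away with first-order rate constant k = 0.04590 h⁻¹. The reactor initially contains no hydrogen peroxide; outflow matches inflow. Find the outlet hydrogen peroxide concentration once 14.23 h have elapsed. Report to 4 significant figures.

V dC/dt = Q(C_in − C) − k V C.
This is linear with rate a = Q/V + k = 0.0695288 h⁻¹.
C_ss = Q C_in/(Q + kV) = 1.36956 mol/L; C(t) = C_ss + (C₀ − C_ss) e^(−a t).
C(14.23) = 1.36956 + (-1.36956)·e^(−0.0695288·14.23) = 1.36956 + (-1.36956)·0.371801 = 0.860358 mol/L.

0.8604 mol/L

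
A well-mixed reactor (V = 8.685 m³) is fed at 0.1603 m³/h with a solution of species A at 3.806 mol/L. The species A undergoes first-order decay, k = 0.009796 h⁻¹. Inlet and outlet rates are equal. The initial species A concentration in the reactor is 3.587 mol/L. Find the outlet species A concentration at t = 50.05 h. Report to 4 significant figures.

Accumulation = in − out − consumed: V dC/dt = Q C_in − Q C − k V C.
This is linear with rate a = Q/V + k = 0.0282531 h⁻¹.
C_ss = Q C_in/(Q + kV) = 2.48637 mol/L; C(t) = C_ss + (C₀ − C_ss) e^(−a t).
C(50.05) = 2.48637 + (1.10063)·e^(−0.0282531·50.05) = 2.48637 + (1.10063)·0.243152 = 2.75399 mol/L.

2.754 mol/L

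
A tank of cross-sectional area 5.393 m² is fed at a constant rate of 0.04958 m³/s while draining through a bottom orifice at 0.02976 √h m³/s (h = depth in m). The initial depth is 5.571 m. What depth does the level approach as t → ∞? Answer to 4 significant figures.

2.776 m

Level balance: A dh/dt = 0.04958 − 0.02976 √h. Setting dh/dt = 0:
Q_in = 0.02976 √h_ss ⇒ √h_ss = 0.04958/0.02976 = 1.66599.
h_ss = 1.66599² = 2.77554 m. (Since h₀ = 5.571 m > h_ss, the level will fall toward this value.)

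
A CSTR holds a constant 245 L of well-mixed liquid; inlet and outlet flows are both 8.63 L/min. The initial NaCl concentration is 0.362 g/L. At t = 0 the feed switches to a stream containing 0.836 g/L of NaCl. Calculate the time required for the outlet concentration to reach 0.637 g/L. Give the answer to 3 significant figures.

24.6 min

Species balance: V dC/dt = Q(C_in − C) ⇒ τ = V/Q = 28.389 min.
C(t) = C_in + (C₀ − C_in) e^(−t/τ). Set C = 0.637 and solve for t:
e^(−t/τ) = (C − C_in)/(C₀ − C_in) = (0.637 − 0.836)/(0.362 − 0.836) = 0.41983
t = −τ ln(…) = 28.389 × 0.86790 = 24.639 min.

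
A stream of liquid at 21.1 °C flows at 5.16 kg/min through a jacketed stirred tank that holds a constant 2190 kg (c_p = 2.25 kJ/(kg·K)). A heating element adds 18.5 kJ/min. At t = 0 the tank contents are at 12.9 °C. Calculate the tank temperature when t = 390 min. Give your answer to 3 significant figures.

Heat balance on the well-mixed liquid: M c_p dT/dt = ṁ c_p (T_in − T) + 18.5.
Rearrange: dT/dt = (T_ss − T)/τ with τ = M/ṁ = 424.42 min and T_ss = T_in + Q̇/(ṁ c_p) = 22.693 °C.
Solution: T(t) = T_ss + (T₀ − T_ss) e^(−t/τ).
T(390) = 22.693 + (-9.7935)·e^(−390/424.42) = 22.693 + (-9.7935)·0.39896 = 18.786 °C.

18.8 °C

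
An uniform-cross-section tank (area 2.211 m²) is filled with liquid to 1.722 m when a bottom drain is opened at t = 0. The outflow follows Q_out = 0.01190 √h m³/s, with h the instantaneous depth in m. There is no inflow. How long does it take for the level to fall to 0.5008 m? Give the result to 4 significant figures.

224.7 s

A dh/dt = −Q_out = −0.01190 √h.
Separate and integrate: 2(√h − √h₀) = −(0.01190/A) t.
t = 2A(√h₀ − √h)/0.01190 = 2·2.211·(√1.722 − √0.5008)/0.01190
  = 4.42200 × (1.31225 − 0.707672) / 0.01190 = 224.659 s.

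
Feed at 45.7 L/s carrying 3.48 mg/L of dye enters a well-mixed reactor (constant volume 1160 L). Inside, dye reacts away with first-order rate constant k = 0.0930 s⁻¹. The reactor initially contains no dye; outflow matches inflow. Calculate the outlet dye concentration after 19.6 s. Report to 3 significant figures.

Accumulation = in − out − consumed: V dC/dt = Q C_in − Q C − k V C.
dC/dt = (Q/V) C_in − (Q/V + k) C; effective rate a = Q/V + k = 0.039397 + 0.0930 = 0.13240 s⁻¹.
C_ss = Q C_in/(Q + kV) = 1.0355 mg/L; C(t) = C_ss + (C₀ − C_ss) e^(−a t).
C(19.6) = 1.0355 + (-1.0355)·e^(−0.13240·19.6) = 1.0355 + (-1.0355)·0.074648 = 0.95823 mg/L.

0.958 mg/L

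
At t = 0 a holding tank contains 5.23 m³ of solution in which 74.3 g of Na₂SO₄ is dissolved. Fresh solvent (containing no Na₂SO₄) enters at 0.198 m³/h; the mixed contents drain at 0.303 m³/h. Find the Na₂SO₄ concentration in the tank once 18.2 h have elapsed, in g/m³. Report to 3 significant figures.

Total volume: dV/dt = Q_in − Q_out = -0.10500 m³/h, so V(t) = 5.23 − 0.10500 t and V(18.2) = 3.3190 m³.
No Na₂SO₄ enters, so dm/dt = −Q_out · (m/V).
Separate: dm/m = −Q_out dt/V(t) ⇒ ln(m/m₀) = −(Q_out/(Q_in−Q_out)) ln(V/V₀).
m = m₀ (V₀/V)^(Q_out/(Q_in−Q_out)) = 74.3 × (5.23/3.3190)^(-2.8857) = 20.002 g.
C = m/V = 20.002/3.3190 = 6.0266 g/m³.

6.03 g/m³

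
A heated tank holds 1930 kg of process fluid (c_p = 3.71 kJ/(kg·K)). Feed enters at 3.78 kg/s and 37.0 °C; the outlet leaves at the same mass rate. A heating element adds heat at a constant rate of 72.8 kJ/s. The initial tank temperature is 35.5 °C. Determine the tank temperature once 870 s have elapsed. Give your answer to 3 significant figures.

41.0 °C

M c_p dT/dt = ṁ c_p (T_in − T) + Q̇.
τ = M/ṁ = 510.58 s; T_ss = T_in + Q̇/(ṁ c_p) = 37.0 + 72.8/(3.78·3.71) = 42.191 °C.
Integrating: T(t) = T_ss + (T₀ − T_ss) e^(−t/τ).
T(870) = 42.191 + (-6.6912)·e^(−870/510.58) = 42.191 + (-6.6912)·0.18197 = 40.974 °C.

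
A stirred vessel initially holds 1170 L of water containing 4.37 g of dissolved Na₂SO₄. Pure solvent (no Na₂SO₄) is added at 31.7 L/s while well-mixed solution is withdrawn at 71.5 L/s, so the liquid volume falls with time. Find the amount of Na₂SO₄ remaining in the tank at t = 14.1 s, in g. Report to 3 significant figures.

1.35 g

Let m(t) be the amount of Na₂SO₄. Volume: V(t) = V₀ + (Q_in − Q_out) t = 1170 − 39.800 t; V(14.1) = 608.82 L.
No Na₂SO₄ enters, so dm/dt = −Q_out · (m/V).
Separate: dm/m = −Q_out dt/V(t) ⇒ ln(m/m₀) = −(Q_out/(Q_in−Q_out)) ln(V/V₀).
m = m₀ (V₀/V)^(Q_out/(Q_in−Q_out)) = 4.37 × (1170/608.82)^(-1.7965) = 1.3515 g.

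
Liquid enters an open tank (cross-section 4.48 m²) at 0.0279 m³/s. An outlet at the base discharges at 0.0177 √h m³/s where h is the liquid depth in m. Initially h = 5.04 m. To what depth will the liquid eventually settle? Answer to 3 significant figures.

A dh/dt = Q_in − 0.0177 √h. Steady state requires inflow = outflow:
Q_in = 0.0177 √h_ss ⇒ √h_ss = 0.0279/0.0177 = 1.5763.
h_ss = 1.5763² = 2.4846 m. (Since h₀ = 5.04 m > h_ss, the level will fall toward this value.)

2.48 m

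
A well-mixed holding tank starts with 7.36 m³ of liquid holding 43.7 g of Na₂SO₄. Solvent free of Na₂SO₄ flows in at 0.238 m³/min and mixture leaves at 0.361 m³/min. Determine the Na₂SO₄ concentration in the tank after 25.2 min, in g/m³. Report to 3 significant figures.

2.06 g/m³

Total volume: dV/dt = Q_in − Q_out = -0.12300 m³/min, so V(t) = 7.36 − 0.12300 t and V(25.2) = 4.2604 m³.
No Na₂SO₄ enters, so dm/dt = −Q_out · (m/V).
dm/m = −Q_out dt/(V₀ − 0.12300 t); integrating gives ln(m/m₀) = −(Q_out/(Q_in−Q_out)) ln(V/V₀).
m = m₀ (V₀/V)^(Q_out/(Q_in−Q_out)) = 43.7 × (7.36/4.2604)^(-2.9350) = 8.7830 g.
C = m/V = 8.7830/4.2604 = 2.0615 g/m³.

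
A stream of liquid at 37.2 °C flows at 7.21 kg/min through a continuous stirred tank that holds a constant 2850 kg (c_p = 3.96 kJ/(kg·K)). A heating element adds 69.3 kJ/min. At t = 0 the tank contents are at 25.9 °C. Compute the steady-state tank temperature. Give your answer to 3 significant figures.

39.6 °C

M c_p dT/dt = ṁ c_p (T_in − T) + Q̇.
At steady state dT/dt = 0 ⇒ T_ss = T_in + Q̇/(ṁ c_p) = 37.2 + 69.3/(7.21·3.96) = 39.627 °C.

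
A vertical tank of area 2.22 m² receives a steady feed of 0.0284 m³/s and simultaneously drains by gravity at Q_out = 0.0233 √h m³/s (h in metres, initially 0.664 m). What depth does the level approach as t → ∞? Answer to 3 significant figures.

1.49 m

A dh/dt = Q_in − 0.0233 √h. Steady state requires inflow = outflow:
Q_in = 0.0233 √h_ss ⇒ √h_ss = 0.0284/0.0233 = 1.2189.
h_ss = 1.2189² = 1.4857 m. (Since h₀ = 0.664 m < h_ss, the level will rise toward this value.)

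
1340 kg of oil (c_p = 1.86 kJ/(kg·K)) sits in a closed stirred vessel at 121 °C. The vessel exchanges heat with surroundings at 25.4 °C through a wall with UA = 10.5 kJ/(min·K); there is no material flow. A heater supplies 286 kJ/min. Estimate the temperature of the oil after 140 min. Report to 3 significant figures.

M c_p dT/dt = −UA(T − T_amb) + Q̇.
dT/dt = (T_ss − T)/τ with T_ss = T_amb + Q̇/UA = 25.4 + 286/10.5 = 52.638 °C, τ = M c_p/UA = 1340·1.86/10.5 = 237.37 min.
T approaches T_ss exponentially: T(t) = T_ss + (T₀ − T_ss) e^(−t/τ).
T(140) = 52.638 + (68.362)·0.55444 = 90.541 °C.

90.5 °C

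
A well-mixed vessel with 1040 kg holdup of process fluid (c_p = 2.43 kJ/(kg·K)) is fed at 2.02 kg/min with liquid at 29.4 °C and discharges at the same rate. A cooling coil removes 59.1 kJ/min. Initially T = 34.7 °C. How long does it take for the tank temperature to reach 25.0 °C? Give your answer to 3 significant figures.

M c_p dT/dt = ṁ c_p (T_in − T) − Q̇.
τ = M/ṁ = 514.85 min; T_ss = T_in − Q̇/(ṁ c_p) = 17.360 °C.
T(t) = T_ss + (T₀ − T_ss) e^(−t/τ). Set T = 25.0:
e^(−t/τ) = (25.0 − 17.360)/(34.7 − 17.360) = 0.44060
t = −514.85 · ln(0.44060) = 421.98 min.

422 min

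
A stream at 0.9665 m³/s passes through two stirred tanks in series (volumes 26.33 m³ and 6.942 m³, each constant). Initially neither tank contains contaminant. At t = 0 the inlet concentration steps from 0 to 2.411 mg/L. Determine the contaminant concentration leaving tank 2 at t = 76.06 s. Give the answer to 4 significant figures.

Each tank obeys Vᵢ dCᵢ/dt = Q(Cᵢ₋₁ − Cᵢ), so τᵢ = Vᵢ/Q.
τ₁ = 26.33/0.9665 = 27.2426 s; τ₂ = 6.942/0.9665 = 7.18262 s.
Solving the cascade with C₁(0)=C₂(0)=0 gives C₂(t) = C_in[1 − (τ₁ e^(−t/τ₁) − τ₂ e^(−t/τ₂))/(τ₁ − τ₂)].
At t = 76.06: e^(−t/τ₁) = 0.0613017, e^(−t/τ₂) = 2.51802e-05.
C₂ = 2.411·[1 − (27.2426·0.0613017 − 7.18262·2.51802e-05)/(20.0600)] = 2.411·0.916758 = 2.21030 mg/L.

2.210 mg/L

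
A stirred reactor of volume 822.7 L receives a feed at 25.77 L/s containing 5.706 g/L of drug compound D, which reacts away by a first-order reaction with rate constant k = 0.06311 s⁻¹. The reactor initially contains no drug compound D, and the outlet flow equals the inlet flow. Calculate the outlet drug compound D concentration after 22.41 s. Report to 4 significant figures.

1.665 g/L

Accumulation = in − out − consumed: V dC/dt = Q C_in − Q C − k V C.
dC/dt = (Q/V) C_in − (Q/V + k) C; effective rate a = Q/V + k = 0.0313237 + 0.06311 = 0.0944337 s⁻¹.
C_ss = Q C_in/(Q + kV) = 1.89268 g/L; C(t) = C_ss + (C₀ − C_ss) e^(−a t).
C(22.41) = 1.89268 + (-1.89268)·e^(−0.0944337·22.41) = 1.89268 + (-1.89268)·0.120482 = 1.66465 g/L.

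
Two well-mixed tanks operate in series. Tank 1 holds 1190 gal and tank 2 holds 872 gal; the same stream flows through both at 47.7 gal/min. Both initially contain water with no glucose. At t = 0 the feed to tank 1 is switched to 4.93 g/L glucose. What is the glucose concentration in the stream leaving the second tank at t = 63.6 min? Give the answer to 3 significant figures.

Species balance on tank i: dCᵢ/dt = (Cᵢ₋₁ − Cᵢ)/τᵢ with τᵢ = Vᵢ/Q.
τ₁ = 1190/47.7 = 24.948 min; τ₂ = 872/47.7 = 18.281 min.
Solving the cascade with C₁(0)=C₂(0)=0 gives C₂(t) = C_in[1 − (τ₁ e^(−t/τ₁) − τ₂ e^(−t/τ₂))/(τ₁ − τ₂)].
At t = 63.6: e^(−t/τ₁) = 0.078133, e^(−t/τ₂) = 0.030837.
C₂ = 4.93·[1 − (24.948·0.078133 − 18.281·0.030837)/(6.6667)] = 4.93·0.79218 = 3.9054 g/L.

3.91 g/L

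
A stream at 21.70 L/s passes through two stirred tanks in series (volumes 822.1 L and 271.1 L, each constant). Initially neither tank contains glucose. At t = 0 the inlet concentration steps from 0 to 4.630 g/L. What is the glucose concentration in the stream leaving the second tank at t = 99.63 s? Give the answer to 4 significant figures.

Species balance on tank i: dCᵢ/dt = (Cᵢ₋₁ − Cᵢ)/τᵢ with τᵢ = Vᵢ/Q.
τ₁ = 822.1/21.70 = 37.8848 s; τ₂ = 271.1/21.70 = 12.4931 s.
Solving the cascade with C₁(0)=C₂(0)=0 gives C₂(t) = C_in[1 − (τ₁ e^(−t/τ₁) − τ₂ e^(−t/τ₂))/(τ₁ − τ₂)].
At t = 99.63: e^(−t/τ₁) = 0.0720918, e^(−t/τ₂) = 0.000344020.
C₂ = 4.630·[1 − (37.8848·0.0720918 − 12.4931·0.000344020)/(25.3917)] = 4.630·0.892607 = 4.13277 g/L.

4.133 g/L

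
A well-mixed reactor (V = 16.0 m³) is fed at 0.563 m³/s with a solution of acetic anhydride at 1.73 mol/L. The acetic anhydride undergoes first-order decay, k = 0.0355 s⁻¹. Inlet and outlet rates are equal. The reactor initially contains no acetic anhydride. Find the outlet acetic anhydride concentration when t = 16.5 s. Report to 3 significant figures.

Species balance: V dC/dt = Q C_in − Q C − k V C.
dC/dt = (Q/V) C_in − (Q/V + k) C; effective rate a = Q/V + k = 0.035187 + 0.0355 = 0.070687 s⁻¹.
C_ss = Q C_in/(Q + kV) = 0.86118 mol/L; C(t) = C_ss + (C₀ − C_ss) e^(−a t).
C(16.5) = 0.86118 + (-0.86118)·e^(−0.070687·16.5) = 0.86118 + (-0.86118)·0.31150 = 0.59292 mol/L.

0.593 mol/L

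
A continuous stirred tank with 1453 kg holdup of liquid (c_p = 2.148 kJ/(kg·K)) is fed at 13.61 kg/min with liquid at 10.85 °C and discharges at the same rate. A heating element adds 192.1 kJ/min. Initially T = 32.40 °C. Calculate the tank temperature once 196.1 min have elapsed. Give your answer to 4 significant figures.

19.81 °C

M c_p dT/dt = ṁ c_p (T_in − T) + Q̇.
Rearrange: dT/dt = (T_ss − T)/τ with τ = M/ṁ = 106.760 min and T_ss = T_in + Q̇/(ṁ c_p) = 17.4211 °C.
Solution: T(t) = T_ss + (T₀ − T_ss) e^(−t/τ).
T(196.1) = 17.4211 + (14.9789)·e^(−196.1/106.760) = 17.4211 + (14.9789)·0.159321 = 19.8075 °C.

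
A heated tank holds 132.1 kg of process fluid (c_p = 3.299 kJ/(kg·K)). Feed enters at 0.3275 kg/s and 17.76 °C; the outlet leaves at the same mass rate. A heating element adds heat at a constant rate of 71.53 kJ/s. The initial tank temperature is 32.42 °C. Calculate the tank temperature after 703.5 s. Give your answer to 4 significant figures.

Unsteady energy balance on the tank contents: M c_p dT/dt = ṁ c_p (T_in − T) + 71.53.
Rearrange: dT/dt = (T_ss − T)/τ with τ = M/ṁ = 403.359 s and T_ss = T_in + Q̇/(ṁ c_p) = 83.9656 °C.
This is linear first-order; T(t) = T_ss + (T₀ − T_ss) e^(−t/τ).
T(703.5) = 83.9656 + (-51.5456)·e^(−703.5/403.359) = 83.9656 + (-51.5456)·0.174801 = 74.9553 °C.

74.96 °C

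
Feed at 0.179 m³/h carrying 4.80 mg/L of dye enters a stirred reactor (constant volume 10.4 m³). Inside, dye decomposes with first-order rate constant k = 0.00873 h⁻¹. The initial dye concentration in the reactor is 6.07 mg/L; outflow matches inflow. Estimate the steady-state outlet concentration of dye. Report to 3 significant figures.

3.18 mg/L

Accumulation = in − out − consumed: V dC/dt = Q C_in − Q C − k V C.
Steady state (dC/dt = 0): C_ss = Q C_in/(Q + kV) = C_in/(1 + kV/Q).
C_ss = 0.179·4.80/(0.179 + 0.00873·10.4) = 0.85920/0.26979 = 3.1847 mg/L.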